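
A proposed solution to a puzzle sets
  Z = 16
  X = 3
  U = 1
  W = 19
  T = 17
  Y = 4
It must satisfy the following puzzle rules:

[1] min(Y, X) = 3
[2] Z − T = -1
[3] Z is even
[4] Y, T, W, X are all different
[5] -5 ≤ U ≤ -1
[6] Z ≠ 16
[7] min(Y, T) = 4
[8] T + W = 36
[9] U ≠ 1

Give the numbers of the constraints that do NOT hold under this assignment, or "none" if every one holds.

Constraints 5, 6, and 9 are violated.

[1] min(4, 3) = 3 — OK.
[2] Z − T = 16 − 17 = -1 — OK.
[3] Z = 16 is even — OK.
[4] values 4, 17, 19, 3 are pairwise distinct — OK.
[5] U = 1 is outside [-5, -1] — violated.
[6] Z = 16, but 16 is required to differ — violated.
[7] min(4, 17) = 4 — OK.
[8] T + W = 17 + 19 = 36 — OK.
[9] U = 1, but 1 is required to differ — violated.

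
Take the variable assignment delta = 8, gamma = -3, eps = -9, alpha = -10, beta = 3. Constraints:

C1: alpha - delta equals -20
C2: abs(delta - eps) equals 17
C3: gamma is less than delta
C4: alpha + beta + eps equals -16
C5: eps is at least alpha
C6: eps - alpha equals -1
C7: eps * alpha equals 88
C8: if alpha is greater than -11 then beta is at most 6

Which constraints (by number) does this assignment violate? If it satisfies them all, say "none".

Violated: 1, 6, and 7.

C1: alpha - delta = -10 - 8 = -18, not -20 — violated.
C2: abs(8 - (-9)) = 17 — OK.
C3: gamma = -3, delta = 8; -3 < 8 — OK.
C4: alpha + beta + eps = -10 + 3 + (-9) = -16 — OK.
C5: eps = -9, alpha = -10; -9 ≥ -10 — OK.
C6: eps - alpha = -9 - (-10) = 1, not -1 — violated.
C7: eps * alpha = -9 * (-10) = 90, not 88 — violated.
C8: alpha = -10 > -11, so we need beta ≤ 6; beta = 3 ≤ 6 — OK.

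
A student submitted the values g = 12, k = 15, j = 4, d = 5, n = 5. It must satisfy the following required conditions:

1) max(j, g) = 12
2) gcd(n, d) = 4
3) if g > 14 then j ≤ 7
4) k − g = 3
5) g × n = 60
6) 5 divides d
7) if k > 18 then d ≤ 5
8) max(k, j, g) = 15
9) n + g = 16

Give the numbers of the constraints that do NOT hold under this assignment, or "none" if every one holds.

1) max(4, 12) = 12 — holds.
2) gcd(5, 5) = 5, not 4 — fails.
3) g = 12, not > 14; antecedent false, conditional vacuously true — holds.
4) k − g = 15 − 12 = 3 — holds.
5) g × n = 12 × 5 = 60 — holds.
6) 5 / 5 = 1, so 5 divides 5 — holds.
7) k = 15, not > 18; antecedent false, conditional vacuously true — holds.
8) max(15, 4, 12) = 15 — holds.
9) n + g = 5 + 12 = 17, not 16 — fails.

No — constraints 2 and 9 are not satisfied.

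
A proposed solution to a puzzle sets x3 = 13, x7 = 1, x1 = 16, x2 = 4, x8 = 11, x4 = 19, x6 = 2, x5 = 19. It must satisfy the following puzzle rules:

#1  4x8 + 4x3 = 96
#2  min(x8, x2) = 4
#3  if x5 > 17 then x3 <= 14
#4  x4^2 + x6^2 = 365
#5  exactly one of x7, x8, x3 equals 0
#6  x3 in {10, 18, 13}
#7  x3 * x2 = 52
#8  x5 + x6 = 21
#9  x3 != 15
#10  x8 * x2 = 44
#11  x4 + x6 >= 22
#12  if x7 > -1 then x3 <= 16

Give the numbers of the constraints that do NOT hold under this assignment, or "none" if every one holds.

Violated: 5 and 11.

#1 4x8 + 4x3 = 4(11) + 4(13) = 96 — holds.
#2 min(11, 4) = 4 — holds.
#3 x5 = 19 > 17, so we need x3 ≤ 14; x3 = 13 ≤ 14 — holds.
#4 x4^2 + x6^2 = 19^2 + 2^2 = 361 + 4 = 365 — holds.
#5 x7=1, x8=11, x3=13; 0 of them equal 0, not exactly one — fails.
#6 x3 = 13 is in {10, 18, 13} — holds.
#7 x3 * x2 = 13 * 4 = 52 — holds.
#8 x5 + x6 = 19 + 2 = 21 — holds.
#9 x3 = 13, and 13 ≠ 15 — holds.
#10 x8 * x2 = 11 * 4 = 44 — holds.
#11 x4 + x6 = 19 + 2 = 21; 21 < 22, bound 22 not met — fails.
#12 x7 = 1 > -1, so we need x3 ≤ 16; x3 = 13 ≤ 16 — holds.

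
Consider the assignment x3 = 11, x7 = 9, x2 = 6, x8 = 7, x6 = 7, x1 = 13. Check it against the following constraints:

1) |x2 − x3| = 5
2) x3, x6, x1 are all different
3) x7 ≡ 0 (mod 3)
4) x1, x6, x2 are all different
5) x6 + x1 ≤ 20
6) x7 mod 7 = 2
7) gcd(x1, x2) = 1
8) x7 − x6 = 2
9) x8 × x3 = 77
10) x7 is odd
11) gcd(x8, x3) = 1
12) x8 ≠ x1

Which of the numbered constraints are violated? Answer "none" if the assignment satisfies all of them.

Yes — all constraints hold.

1) |6 − 11| = 5 — holds.
2) values 11, 7, 13 are pairwise distinct — holds.
3) 9 mod 3 = 0 — holds.
4) values 13, 7, 6 are pairwise distinct — holds.
5) x6 + x1 = 7 + 13 = 20; 20 ≤ 20 — holds.
6) 9 mod 7 = 2 — holds.
7) gcd(13, 6) = 1 — holds.
8) x7 − x6 = 9 − 7 = 2 — holds.
9) x8 × x3 = 7 × 11 = 77 — holds.
10) x7 = 9 is odd — holds.
11) gcd(7, 11) = 1 — holds.
12) x8 = 7, x1 = 13; distinct — holds.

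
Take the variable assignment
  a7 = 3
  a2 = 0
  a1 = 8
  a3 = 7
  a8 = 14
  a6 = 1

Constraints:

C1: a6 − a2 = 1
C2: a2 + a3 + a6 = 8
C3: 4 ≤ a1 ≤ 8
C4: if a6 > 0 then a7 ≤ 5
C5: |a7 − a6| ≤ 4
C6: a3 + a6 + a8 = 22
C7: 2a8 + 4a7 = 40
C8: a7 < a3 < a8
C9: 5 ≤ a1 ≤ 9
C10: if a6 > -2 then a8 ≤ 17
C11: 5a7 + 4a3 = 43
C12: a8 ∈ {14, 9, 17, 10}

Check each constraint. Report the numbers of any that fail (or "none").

Yes — all constraints hold.

C1: a6 − a2 = 1 − 0 = 1  holds
C2: a2 + a3 + a6 = 0 + 7 + 1 = 8  holds
C3: a1 = 8 lies in [4, 8]  holds
C4: a6 = 1 > 0, so we need a7 ≤ 5; a7 = 3 ≤ 5  holds
C5: |3 − 1| = 2; 2 ≤ 4  holds
C6: a3 + a6 + a8 = 7 + 1 + 14 = 22  holds
C7: 2a8 + 4a7 = 2(14) + 4(3) = 40  holds
C8: values 3 < 7 < 14  holds
C9: a1 = 8 lies in [5, 9]  holds
C10: a6 = 1 > -2, so we need a8 ≤ 17; a8 = 14 ≤ 17  holds
C11: 5a7 + 4a3 = 5(3) + 4(7) = 43  holds
C12: a8 = 14 is in {14, 9, 17, 10}  holds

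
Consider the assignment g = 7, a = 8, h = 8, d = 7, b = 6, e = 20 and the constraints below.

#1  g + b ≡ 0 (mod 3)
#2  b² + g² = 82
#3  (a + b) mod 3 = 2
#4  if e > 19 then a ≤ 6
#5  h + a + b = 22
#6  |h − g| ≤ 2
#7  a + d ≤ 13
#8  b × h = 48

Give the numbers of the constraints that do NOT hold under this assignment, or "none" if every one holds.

No — constraints 1, 2, 4, 7 are not satisfied.

#1 g + b = 13; 13 mod 3 = 1, not 0 — fails.
#2 b² + g² = 6² + 7² = 36 + 49 = 85, not 82 — fails.
#3 a + b = 14; 14 mod 3 = 2 — holds.
#4 e = 20 > 19, so we need a ≤ 6; but a = 8 > 6 — fails.
#5 h + a + b = 8 + 8 + 6 = 22 — holds.
#6 |8 − 7| = 1; 1 ≤ 2 — holds.
#7 a + d = 8 + 7 = 15; 15 > 13, bound 13 not met — fails.
#8 b × h = 6 × 8 = 48 — holds.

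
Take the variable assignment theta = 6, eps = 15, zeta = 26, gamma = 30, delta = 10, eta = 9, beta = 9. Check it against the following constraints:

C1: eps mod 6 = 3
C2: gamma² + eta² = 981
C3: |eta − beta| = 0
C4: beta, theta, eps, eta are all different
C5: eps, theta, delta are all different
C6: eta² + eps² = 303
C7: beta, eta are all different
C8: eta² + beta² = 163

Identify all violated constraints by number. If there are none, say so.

C1: 15 mod 6 = 3  OK
C2: gamma² + eta² = 30² + 9² = 900 + 81 = 981  OK
C3: |9 − 9| = 0  OK
C4: beta = eta = 9, not all different  FAIL
C5: values 15, 6, 10 are pairwise distinct  OK
C6: eta² + eps² = 9² + 15² = 81 + 225 = 306, not 303  FAIL
C7: beta = eta = 9, not all different  FAIL
C8: eta² + beta² = 9² + 9² = 81 + 81 = 162, not 163  FAIL

Constraints 4, 6, 7, 8 are violated.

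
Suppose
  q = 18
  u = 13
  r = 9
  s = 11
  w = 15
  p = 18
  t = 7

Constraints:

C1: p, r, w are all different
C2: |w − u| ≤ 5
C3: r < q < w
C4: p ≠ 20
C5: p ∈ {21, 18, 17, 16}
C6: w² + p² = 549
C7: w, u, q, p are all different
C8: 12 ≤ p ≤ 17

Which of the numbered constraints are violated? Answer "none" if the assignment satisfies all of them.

C1: values 18, 9, 15 are pairwise distinct  true
C2: |15 − 13| = 2; 2 ≤ 5  true
C3: values 9, 18, 15; q = 18 is not < w = 15  false
C4: p = 18, and 18 ≠ 20  true
C5: p = 18 is in {21, 18, 17, 16}  true
C6: w² + p² = 15² + 18² = 225 + 324 = 549  true
C7: q = p = 18, not all different  false
C8: p = 18 is outside [12, 17]  false

Constraints 3, 7, 8 are violated.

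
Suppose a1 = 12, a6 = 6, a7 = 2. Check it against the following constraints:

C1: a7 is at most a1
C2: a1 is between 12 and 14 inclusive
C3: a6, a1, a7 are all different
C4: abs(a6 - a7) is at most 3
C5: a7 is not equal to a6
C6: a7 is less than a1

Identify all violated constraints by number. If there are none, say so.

Violated: 4.

C1: a7 = 2, a1 = 12; 2 ≤ 12  ✔
C2: a1 = 12 lies in [12, 14]  ✔
C3: values 6, 12, 2 are pairwise distinct  ✔
C4: abs(6 - 2) = 4; 4 > 3, exceeds bound 3  ✘
C5: a7 = 2, a6 = 6; distinct  ✔
C6: a7 = 2, a1 = 12; 2 < 12  ✔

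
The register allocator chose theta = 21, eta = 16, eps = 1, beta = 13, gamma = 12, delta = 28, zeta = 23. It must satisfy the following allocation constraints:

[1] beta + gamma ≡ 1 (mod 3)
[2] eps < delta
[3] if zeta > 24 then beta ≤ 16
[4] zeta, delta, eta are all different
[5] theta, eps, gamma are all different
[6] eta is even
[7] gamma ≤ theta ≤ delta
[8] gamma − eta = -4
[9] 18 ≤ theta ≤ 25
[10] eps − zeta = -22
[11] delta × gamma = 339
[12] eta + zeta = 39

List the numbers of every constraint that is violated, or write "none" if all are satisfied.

[1] beta + gamma = 25; 25 mod 3 = 1 — OK.
[2] eps = 1, delta = 28; 1 < 28 — OK.
[3] zeta = 23, not > 24; antecedent false, conditional vacuously true — OK.
[4] values 23, 28, 16 are pairwise distinct — OK.
[5] values 21, 1, 12 are pairwise distinct — OK.
[6] eta = 16 is even — OK.
[7] values 12 ≤ 21 ≤ 28 — OK.
[8] gamma − eta = 12 − 16 = -4 — OK.
[9] theta = 21 lies in [18, 25] — OK.
[10] eps − zeta = 1 − 23 = -22 — OK.
[11] delta × gamma = 28 × 12 = 336, not 339 — violated.
[12] eta + zeta = 16 + 23 = 39 — OK.

Constraint 11 does not hold.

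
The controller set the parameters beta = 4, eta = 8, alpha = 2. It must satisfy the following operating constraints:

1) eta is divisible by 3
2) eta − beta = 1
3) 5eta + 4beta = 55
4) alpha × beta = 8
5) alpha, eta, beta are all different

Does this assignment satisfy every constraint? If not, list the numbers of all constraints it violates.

1) 8 = 3×2 + 2, so 3 does not divide 8  fails
2) eta − beta = 8 − 4 = 4, not 1  fails
3) 5eta + 4beta = 5(8) + 4(4) = 56, not 55  fails
4) alpha × beta = 2 × 4 = 8  holds
5) values 2, 8, 4 are pairwise distinct  holds

Constraints 1, 2, and 3 are violated.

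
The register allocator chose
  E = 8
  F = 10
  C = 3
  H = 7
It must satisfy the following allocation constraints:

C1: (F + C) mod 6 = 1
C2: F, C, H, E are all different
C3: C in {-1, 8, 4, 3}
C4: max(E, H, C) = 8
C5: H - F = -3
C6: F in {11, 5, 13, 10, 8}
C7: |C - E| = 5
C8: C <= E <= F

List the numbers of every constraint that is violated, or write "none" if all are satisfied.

All constraints are satisfied.

C1: F + C = 13; 13 mod 6 = 1  OK
C2: values 10, 3, 7, 8 are pairwise distinct  OK
C3: C = 3 is in {-1, 8, 4, 3}  OK
C4: max(8, 7, 3) = 8  OK
C5: H - F = 7 - 10 = -3  OK
C6: F = 10 is in {11, 5, 13, 10, 8}  OK
C7: |3 - 8| = 5  OK
C8: values 3 <= 8 <= 10  OK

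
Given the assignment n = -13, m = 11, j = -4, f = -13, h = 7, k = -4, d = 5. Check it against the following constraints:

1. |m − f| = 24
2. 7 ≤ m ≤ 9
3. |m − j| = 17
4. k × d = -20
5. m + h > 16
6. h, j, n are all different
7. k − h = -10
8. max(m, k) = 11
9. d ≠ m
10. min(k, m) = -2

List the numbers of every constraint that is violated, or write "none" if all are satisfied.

Constraints 2, 3, 7, 10 do not hold.

1. |11 − (-13)| = 24  ✓
2. m = 11 is outside [7, 9]  ✗
3. |11 − (-4)| = 15, not 17  ✗
4. k × d = -4 × 5 = -20  ✓
5. m + h = 11 + 7 = 18; 18 > 16  ✓
6. values 7, -4, -13 are pairwise distinct  ✓
7. k − h = -4 − 7 = -11, not -10  ✗
8. max(11, -4) = 11  ✓
9. d = 5, m = 11; distinct  ✓
10. min(-4, 11) = -4, not -2  ✗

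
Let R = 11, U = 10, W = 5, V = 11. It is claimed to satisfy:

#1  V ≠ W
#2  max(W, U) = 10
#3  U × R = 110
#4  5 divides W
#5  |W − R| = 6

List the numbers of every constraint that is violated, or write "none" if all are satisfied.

#1 V = 11, W = 5; distinct — OK.
#2 max(5, 10) = 10 — OK.
#3 U × R = 10 × 11 = 110 — OK.
#4 5 / 5 = 1, so 5 divides 5 — OK.
#5 |5 − 11| = 6 — OK.

The assignment satisfies every constraint.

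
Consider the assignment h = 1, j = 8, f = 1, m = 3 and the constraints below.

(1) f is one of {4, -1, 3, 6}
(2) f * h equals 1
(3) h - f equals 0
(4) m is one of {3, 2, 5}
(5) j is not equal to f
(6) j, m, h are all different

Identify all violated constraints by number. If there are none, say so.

(1) f = 1 is not in {4, -1, 3, 6} — violated.
(2) f * h = 1 * 1 = 1 — OK.
(3) h - f = 1 - 1 = 0 — OK.
(4) m = 3 is in {3, 2, 5} — OK.
(5) j = 8, f = 1; distinct — OK.
(6) values 8, 3, 1 are pairwise distinct — OK.

Constraint 1 does not hold.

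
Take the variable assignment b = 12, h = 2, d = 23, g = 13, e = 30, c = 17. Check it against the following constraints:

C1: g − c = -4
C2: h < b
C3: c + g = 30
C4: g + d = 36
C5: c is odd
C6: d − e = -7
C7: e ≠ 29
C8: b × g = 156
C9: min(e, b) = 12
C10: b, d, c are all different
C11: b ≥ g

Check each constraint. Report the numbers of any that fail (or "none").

Violated: 11.

C1: g − c = 13 − 17 = -4 — holds.
C2: h = 2, b = 12; 2 < 12 — holds.
C3: c + g = 17 + 13 = 30 — holds.
C4: g + d = 13 + 23 = 36 — holds.
C5: c = 17 is odd — holds.
C6: d − e = 23 − 30 = -7 — holds.
C7: e = 30, and 30 ≠ 29 — holds.
C8: b × g = 12 × 13 = 156 — holds.
C9: min(30, 12) = 12 — holds.
C10: values 12, 23, 17 are pairwise distinct — holds.
C11: b = 12, g = 13; 12 < 13 (want ≥) — does not hold.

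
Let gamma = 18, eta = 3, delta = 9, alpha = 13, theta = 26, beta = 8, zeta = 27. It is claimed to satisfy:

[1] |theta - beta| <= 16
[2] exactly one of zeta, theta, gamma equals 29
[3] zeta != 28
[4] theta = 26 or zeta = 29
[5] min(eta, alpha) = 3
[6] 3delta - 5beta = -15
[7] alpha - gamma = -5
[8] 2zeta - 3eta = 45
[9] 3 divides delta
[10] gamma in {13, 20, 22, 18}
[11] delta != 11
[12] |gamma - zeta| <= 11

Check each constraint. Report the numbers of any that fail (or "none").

Violated: 1, 2, and 6.

[1] |26 - 8| = 18; 18 > 16, exceeds bound 16  ✗
[2] zeta=27, theta=26, gamma=18; 0 of them equal 29, not exactly one  ✗
[3] zeta = 27, and 27 ≠ 28  ✓
[4] theta = 26 = 26 (first disjunct)  ✓
[5] min(3, 13) = 3  ✓
[6] 3delta - 5beta = 3(9) - 5(8) = -13, not -15  ✗
[7] alpha - gamma = 13 - 18 = -5  ✓
[8] 2zeta - 3eta = 2(27) - 3(3) = 45  ✓
[9] 9 / 3 = 3, so 3 divides 9  ✓
[10] gamma = 18 is in {13, 20, 22, 18}  ✓
[11] delta = 9, and 9 ≠ 11  ✓
[12] |18 - 27| = 9; 9 ≤ 11  ✓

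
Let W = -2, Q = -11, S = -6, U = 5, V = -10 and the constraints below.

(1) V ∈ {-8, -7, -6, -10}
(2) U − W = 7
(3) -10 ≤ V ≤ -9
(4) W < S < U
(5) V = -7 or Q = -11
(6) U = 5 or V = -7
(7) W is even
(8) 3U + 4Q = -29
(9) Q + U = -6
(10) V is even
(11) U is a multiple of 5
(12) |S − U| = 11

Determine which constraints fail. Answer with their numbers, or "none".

The assignment fails constraint 4.

(1) V = -10 is in {-8, -7, -6, -10} — holds.
(2) U − W = 5 − (-2) = 7 — holds.
(3) V = -10 lies in [-10, -9] — holds.
(4) values -2, -6, 5; W = -2 is not < S = -6 — does not hold.
(5) V = -10 ≠ -7, but Q = -11 = -11 (second disjunct) — holds.
(6) U = 5 = 5 (first disjunct) — holds.
(7) W = -2 is even — holds.
(8) 3U + 4Q = 3(5) + 4(-11) = -29 — holds.
(9) Q + U = -11 + 5 = -6 — holds.
(10) V = -10 is even — holds.
(11) 5 / 5 = 1, so 5 divides 5 — holds.
(12) |-6 − 5| = 11 — holds.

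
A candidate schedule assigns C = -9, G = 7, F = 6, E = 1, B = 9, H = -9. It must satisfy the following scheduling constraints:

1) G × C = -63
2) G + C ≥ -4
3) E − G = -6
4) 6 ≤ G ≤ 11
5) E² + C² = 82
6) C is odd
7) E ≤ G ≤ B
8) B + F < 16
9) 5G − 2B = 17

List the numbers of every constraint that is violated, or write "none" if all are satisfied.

The assignment satisfies every constraint.

1) G × C = 7 × (-9) = -63 — satisfied.
2) G + C = 7 + (-9) = -2; -2 ≥ -4 — satisfied.
3) E − G = 1 − 7 = -6 — satisfied.
4) G = 7 lies in [6, 11] — satisfied.
5) E² + C² = 1² + (-9)² = 1 + 81 = 82 — satisfied.
6) C = -9 is odd — satisfied.
7) values 1 ≤ 7 ≤ 9 — satisfied.
8) B + F = 9 + 6 = 15; 15 < 16 — satisfied.
9) 5G − 2B = 5(7) − 2(9) = 17 — satisfied.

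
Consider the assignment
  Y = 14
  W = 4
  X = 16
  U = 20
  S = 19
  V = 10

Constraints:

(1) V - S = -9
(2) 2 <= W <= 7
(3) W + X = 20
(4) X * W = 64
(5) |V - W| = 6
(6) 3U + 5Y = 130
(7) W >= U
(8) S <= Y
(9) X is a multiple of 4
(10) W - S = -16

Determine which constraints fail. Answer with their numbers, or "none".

(1) V - S = 10 - 19 = -9  true
(2) W = 4 lies in [2, 7]  true
(3) W + X = 4 + 16 = 20  true
(4) X * W = 16 * 4 = 64  true
(5) |10 - 4| = 6  true
(6) 3U + 5Y = 3(20) + 5(14) = 130  true
(7) W = 4, U = 20; 4 < 20 (want ≥)  false
(8) S = 19, Y = 14; 19 > 14 (want ≤)  false
(9) 16 / 4 = 4, so 4 divides 16  true
(10) W - S = 4 - 19 = -15, not -16  false

Constraints 7, 8, and 10 are violated.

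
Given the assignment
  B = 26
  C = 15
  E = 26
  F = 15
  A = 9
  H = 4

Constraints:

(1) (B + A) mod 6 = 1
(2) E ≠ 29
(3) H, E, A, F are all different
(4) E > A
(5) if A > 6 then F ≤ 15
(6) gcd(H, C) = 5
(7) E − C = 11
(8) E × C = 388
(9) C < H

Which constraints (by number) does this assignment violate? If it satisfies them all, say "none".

The assignment fails constraints 1, 6, 8, and 9.

(1) B + A = 35; 35 mod 6 = 5, not 1 — does not hold.
(2) E = 26, and 26 ≠ 29 — holds.
(3) values 4, 26, 9, 15 are pairwise distinct — holds.
(4) E = 26, A = 9; 26 > 9 — holds.
(5) A = 9 > 6, so we need F ≤ 15; F = 15 ≤ 15 — holds.
(6) gcd(4, 15) = 1, not 5 — does not hold.
(7) E − C = 26 − 15 = 11 — holds.
(8) E × C = 26 × 15 = 390, not 388 — does not hold.
(9) C = 15, H = 4; 15 ≥ 4 (want <) — does not hold.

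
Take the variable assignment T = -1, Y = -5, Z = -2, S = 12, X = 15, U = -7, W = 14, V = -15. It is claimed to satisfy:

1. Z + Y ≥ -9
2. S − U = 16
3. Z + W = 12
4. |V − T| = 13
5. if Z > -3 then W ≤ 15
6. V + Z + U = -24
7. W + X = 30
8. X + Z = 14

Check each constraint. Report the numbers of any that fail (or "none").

Constraints 2, 4, 7, 8 do not hold.

1. Z + Y = -2 + (-5) = -7; -7 ≥ -9 — holds.
2. S − U = 12 − (-7) = 19, not 16 — does not hold.
3. Z + W = -2 + 14 = 12 — holds.
4. |-15 − (-1)| = 14, not 13 — does not hold.
5. Z = -2 > -3, so we need W ≤ 15; W = 14 ≤ 15 — holds.
6. V + Z + U = -15 + (-2) + (-7) = -24 — holds.
7. W + X = 14 + 15 = 29, not 30 — does not hold.
8. X + Z = 15 + (-2) = 13, not 14 — does not hold.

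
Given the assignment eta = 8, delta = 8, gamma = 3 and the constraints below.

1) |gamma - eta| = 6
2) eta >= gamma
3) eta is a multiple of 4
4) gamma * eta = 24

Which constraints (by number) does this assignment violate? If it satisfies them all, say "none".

Constraint 1 is violated.

1) |3 - 8| = 5, not 6 — fails.
2) eta = 8, gamma = 3; 8 ≥ 3 — holds.
3) 8 / 4 = 2, so 4 divides 8 — holds.
4) gamma * eta = 3 * 8 = 24 — holds.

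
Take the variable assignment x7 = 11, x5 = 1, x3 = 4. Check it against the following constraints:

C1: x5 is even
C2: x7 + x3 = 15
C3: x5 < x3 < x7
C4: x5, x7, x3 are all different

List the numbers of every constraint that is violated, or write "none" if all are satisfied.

Constraint 1 does not hold.

C1: x5 = 1 is odd — violated.
C2: x7 + x3 = 11 + 4 = 15 — OK.
C3: values 1 < 4 < 11 — OK.
C4: values 1, 11, 4 are pairwise distinct — OK.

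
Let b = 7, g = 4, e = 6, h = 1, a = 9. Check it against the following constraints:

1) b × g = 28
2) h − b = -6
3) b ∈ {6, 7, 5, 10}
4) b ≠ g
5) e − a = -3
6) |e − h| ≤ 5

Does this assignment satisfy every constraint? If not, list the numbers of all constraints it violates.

1) b × g = 7 × 4 = 28  OK
2) h − b = 1 − 7 = -6  OK
3) b = 7 is in {6, 7, 5, 10}  OK
4) b = 7, g = 4; distinct  OK
5) e − a = 6 − 9 = -3  OK
6) |6 − 1| = 5; 5 ≤ 5  OK

The assignment satisfies every constraint.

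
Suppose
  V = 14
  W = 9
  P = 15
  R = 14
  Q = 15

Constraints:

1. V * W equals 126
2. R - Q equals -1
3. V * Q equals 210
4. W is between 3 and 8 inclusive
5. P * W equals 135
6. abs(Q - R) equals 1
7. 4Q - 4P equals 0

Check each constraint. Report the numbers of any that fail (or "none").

1. V * W = 14 * 9 = 126 — holds.
2. R - Q = 14 - 15 = -1 — holds.
3. V * Q = 14 * 15 = 210 — holds.
4. W = 9 is outside [3, 8] — does not hold.
5. P * W = 15 * 9 = 135 — holds.
6. abs(15 - 14) = 1 — holds.
7. 4Q - 4P = 4(15) - 4(15) = 0 — holds.

Constraint 4 does not hold.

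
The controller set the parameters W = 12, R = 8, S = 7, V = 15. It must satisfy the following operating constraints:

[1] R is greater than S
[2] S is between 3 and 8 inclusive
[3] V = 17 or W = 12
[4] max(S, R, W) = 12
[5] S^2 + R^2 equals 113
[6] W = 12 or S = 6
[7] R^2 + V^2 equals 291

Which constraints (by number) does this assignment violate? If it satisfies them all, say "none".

Constraint 7 is violated.

[1] R = 8, S = 7; 8 > 7  holds
[2] S = 7 lies in [3, 8]  holds
[3] V = 15 ≠ 17, but W = 12 = 12 (second disjunct)  holds
[4] max(7, 8, 12) = 12  holds
[5] S^2 + R^2 = 7^2 + 8^2 = 49 + 64 = 113  holds
[6] W = 12 = 12 (first disjunct)  holds
[7] R^2 + V^2 = 8^2 + 15^2 = 64 + 225 = 289, not 291  fails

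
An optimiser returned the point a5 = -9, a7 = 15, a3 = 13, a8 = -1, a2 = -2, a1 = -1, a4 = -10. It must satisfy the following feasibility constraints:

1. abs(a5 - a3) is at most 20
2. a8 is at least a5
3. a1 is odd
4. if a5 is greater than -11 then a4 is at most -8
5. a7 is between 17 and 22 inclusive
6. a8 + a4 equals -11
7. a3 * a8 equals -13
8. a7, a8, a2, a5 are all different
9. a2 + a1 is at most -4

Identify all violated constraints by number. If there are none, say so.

Constraints 1, 5, and 9 do not hold.

1. abs(-9 - 13) = 22; 22 > 20, exceeds bound 20  fails
2. a8 = -1, a5 = -9; -1 ≥ -9  holds
3. a1 = -1 is odd  holds
4. a5 = -9 > -11, so we need a4 ≤ -8; a4 = -10 ≤ -8  holds
5. a7 = 15 is outside [17, 22]  fails
6. a8 + a4 = -1 + (-10) = -11  holds
7. a3 * a8 = 13 * (-1) = -13  holds
8. values 15, -1, -2, -9 are pairwise distinct  holds
9. a2 + a1 = -2 + (-1) = -3; -3 > -4, bound -4 not met  fails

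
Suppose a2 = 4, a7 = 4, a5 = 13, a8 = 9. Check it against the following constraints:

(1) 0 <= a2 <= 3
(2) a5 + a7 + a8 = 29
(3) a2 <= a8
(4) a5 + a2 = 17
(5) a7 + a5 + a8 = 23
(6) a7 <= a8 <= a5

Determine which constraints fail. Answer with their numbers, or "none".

(1) a2 = 4 is outside [0, 3] — violated.
(2) a5 + a7 + a8 = 13 + 4 + 9 = 26, not 29 — violated.
(3) a2 = 4, a8 = 9; 4 ≤ 9 — OK.
(4) a5 + a2 = 13 + 4 = 17 — OK.
(5) a7 + a5 + a8 = 4 + 13 + 9 = 26, not 23 — violated.
(6) values 4 <= 9 <= 13 — OK.

Constraints 1, 2, 5 do not hold.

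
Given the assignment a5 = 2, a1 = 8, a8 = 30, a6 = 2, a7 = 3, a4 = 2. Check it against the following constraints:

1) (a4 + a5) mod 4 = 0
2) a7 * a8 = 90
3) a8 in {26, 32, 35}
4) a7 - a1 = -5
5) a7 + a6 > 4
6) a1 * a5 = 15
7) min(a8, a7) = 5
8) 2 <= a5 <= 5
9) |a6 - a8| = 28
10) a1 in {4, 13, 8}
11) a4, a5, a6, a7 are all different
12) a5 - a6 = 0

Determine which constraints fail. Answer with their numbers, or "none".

1) a4 + a5 = 4; 4 mod 4 = 0  yes
2) a7 * a8 = 3 * 30 = 90  yes
3) a8 = 30 is not in {26, 32, 35}  no
4) a7 - a1 = 3 - 8 = -5  yes
5) a7 + a6 = 3 + 2 = 5; 5 > 4  yes
6) a1 * a5 = 8 * 2 = 16, not 15  no
7) min(30, 3) = 3, not 5  no
8) a5 = 2 lies in [2, 5]  yes
9) |2 - 30| = 28  yes
10) a1 = 8 is in {4, 13, 8}  yes
11) a4 = a5 = 2, not all different  no
12) a5 - a6 = 2 - 2 = 0  yes

Constraints 3, 6, 7, and 11 do not hold.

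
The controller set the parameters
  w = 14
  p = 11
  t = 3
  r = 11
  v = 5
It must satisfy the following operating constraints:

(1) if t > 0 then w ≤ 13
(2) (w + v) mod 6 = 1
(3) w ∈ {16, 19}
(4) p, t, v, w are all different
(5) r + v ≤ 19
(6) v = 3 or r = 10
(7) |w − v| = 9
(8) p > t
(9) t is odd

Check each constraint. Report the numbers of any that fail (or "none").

The assignment fails constraints 1, 3, 6.

(1) t = 3 > 0, so we need w ≤ 13; but w = 14 > 13  fails
(2) w + v = 19; 19 mod 6 = 1  holds
(3) w = 14 is not in {16, 19}  fails
(4) values 11, 3, 5, 14 are pairwise distinct  holds
(5) r + v = 11 + 5 = 16; 16 ≤ 19  holds
(6) v = 5 ≠ 3 and r = 11 ≠ 10; both disjuncts false  fails
(7) |14 − 5| = 9  holds
(8) p = 11, t = 3; 11 > 3  holds
(9) t = 3 is odd  holds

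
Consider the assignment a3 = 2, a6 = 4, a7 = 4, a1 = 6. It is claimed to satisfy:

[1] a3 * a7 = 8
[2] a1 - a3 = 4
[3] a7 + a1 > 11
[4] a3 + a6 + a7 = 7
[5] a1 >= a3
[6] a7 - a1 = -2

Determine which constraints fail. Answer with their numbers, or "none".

[1] a3 * a7 = 2 * 4 = 8 — satisfied.
[2] a1 - a3 = 6 - 2 = 4 — satisfied.
[3] a7 + a1 = 4 + 6 = 10; 10 ≤ 11, bound 11 not met — violated.
[4] a3 + a6 + a7 = 2 + 4 + 4 = 10, not 7 — violated.
[5] a1 = 6, a3 = 2; 6 ≥ 2 — satisfied.
[6] a7 - a1 = 4 - 6 = -2 — satisfied.

The assignment fails constraints 3 and 4.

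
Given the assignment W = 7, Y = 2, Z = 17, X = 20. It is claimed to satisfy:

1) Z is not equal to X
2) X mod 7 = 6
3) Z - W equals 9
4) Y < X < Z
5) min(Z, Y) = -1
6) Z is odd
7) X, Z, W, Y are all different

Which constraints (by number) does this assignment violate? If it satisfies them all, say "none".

No — constraints 3, 4, 5 are not satisfied.

1) Z = 17, X = 20; distinct  OK
2) 20 mod 7 = 6  OK
3) Z - W = 17 - 7 = 10, not 9  FAIL
4) values 2, 20, 17; X = 20 is not < Z = 17  FAIL
5) min(17, 2) = 2, not -1  FAIL
6) Z = 17 is odd  OK
7) values 20, 17, 7, 2 are pairwise distinct  OK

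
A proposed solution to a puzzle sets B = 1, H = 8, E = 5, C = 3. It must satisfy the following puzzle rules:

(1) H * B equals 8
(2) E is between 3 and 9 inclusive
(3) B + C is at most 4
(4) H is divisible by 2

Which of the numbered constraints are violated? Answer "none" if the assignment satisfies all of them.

Yes — all constraints hold.

(1) H * B = 8 * 1 = 8 — holds.
(2) E = 5 lies in [3, 9] — holds.
(3) B + C = 1 + 3 = 4; 4 ≤ 4 — holds.
(4) 8 / 2 = 4, so 2 divides 8 — holds.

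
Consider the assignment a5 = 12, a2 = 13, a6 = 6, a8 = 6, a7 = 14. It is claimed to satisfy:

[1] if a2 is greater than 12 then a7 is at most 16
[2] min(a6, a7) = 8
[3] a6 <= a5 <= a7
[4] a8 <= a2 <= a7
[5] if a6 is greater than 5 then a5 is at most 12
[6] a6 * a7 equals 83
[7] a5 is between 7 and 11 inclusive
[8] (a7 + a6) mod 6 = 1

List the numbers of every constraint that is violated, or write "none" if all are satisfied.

[1] a2 = 13 > 12, so we need a7 ≤ 16; a7 = 14 ≤ 16  yes
[2] min(6, 14) = 6, not 8  no
[3] values 6 <= 12 <= 14  yes
[4] values 6 <= 13 <= 14  yes
[5] a6 = 6 > 5, so we need a5 ≤ 12; a5 = 12 ≤ 12  yes
[6] a6 * a7 = 6 * 14 = 84, not 83  no
[7] a5 = 12 is outside [7, 11]  no
[8] a7 + a6 = 20; 20 mod 6 = 2, not 1  no

Constraints 2, 6, 7, 8 are violated.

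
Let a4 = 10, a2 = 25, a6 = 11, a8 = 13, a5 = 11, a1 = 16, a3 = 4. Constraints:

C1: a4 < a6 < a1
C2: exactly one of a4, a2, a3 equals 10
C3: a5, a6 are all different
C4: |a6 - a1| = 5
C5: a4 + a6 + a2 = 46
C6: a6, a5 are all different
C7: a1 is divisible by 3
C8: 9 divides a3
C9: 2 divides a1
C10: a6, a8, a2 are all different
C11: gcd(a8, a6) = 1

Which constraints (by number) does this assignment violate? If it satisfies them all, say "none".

C1: values 10 < 11 < 16 — satisfied.
C2: a4=10, a2=25, a3=4; 1 of them equals 10 — satisfied.
C3: a5 = a6 = 11, not all different — violated.
C4: |11 - 16| = 5 — satisfied.
C5: a4 + a6 + a2 = 10 + 11 + 25 = 46 — satisfied.
C6: a6 = a5 = 11, not all different — violated.
C7: 16 = 3*5 + 1, so 3 does not divide 16 — violated.
C8: 4 = 9*0 + 4, so 9 does not divide 4 — violated.
C9: 16 / 2 = 8, so 2 divides 16 — satisfied.
C10: values 11, 13, 25 are pairwise distinct — satisfied.
C11: gcd(13, 11) = 1 — satisfied.

Violated: 3, 6, 7, and 8.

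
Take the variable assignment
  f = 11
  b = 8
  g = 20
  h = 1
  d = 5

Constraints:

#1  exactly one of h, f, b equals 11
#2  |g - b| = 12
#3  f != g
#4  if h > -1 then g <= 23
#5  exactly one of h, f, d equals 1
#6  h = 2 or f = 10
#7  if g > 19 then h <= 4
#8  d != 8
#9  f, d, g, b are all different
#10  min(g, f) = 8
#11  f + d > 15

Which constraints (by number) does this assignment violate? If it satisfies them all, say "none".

#1 h=1, f=11, b=8; 1 of them equals 11 — OK.
#2 |20 - 8| = 12 — OK.
#3 f = 11, g = 20; distinct — OK.
#4 h = 1 > -1, so we need g ≤ 23; g = 20 ≤ 23 — OK.
#5 h=1, f=11, d=5; 1 of them equals 1 — OK.
#6 h = 1 ≠ 2 and f = 11 ≠ 10; both disjuncts false — violated.
#7 g = 20 > 19, so we need h ≤ 4; h = 1 ≤ 4 — OK.
#8 d = 5, and 5 ≠ 8 — OK.
#9 values 11, 5, 20, 8 are pairwise distinct — OK.
#10 min(20, 11) = 11, not 8 — violated.
#11 f + d = 11 + 5 = 16; 16 > 15 — OK.

Constraints 6, 10 do not hold.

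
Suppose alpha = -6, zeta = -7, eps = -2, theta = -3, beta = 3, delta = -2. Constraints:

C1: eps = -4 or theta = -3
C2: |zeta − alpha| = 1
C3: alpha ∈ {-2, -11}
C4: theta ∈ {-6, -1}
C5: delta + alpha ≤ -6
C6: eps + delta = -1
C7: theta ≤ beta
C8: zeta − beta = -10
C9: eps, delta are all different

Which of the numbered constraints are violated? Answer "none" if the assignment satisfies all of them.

Violated: 3, 4, 6, 9.

C1: eps = -2 ≠ -4, but theta = -3 = -3 (second disjunct)  holds
C2: |-7 − (-6)| = 1  holds
C3: alpha = -6 is not in {-2, -11}  fails
C4: theta = -3 is not in {-6, -1}  fails
C5: delta + alpha = -2 + (-6) = -8; -8 ≤ -6  holds
C6: eps + delta = -2 + (-2) = -4, not -1  fails
C7: theta = -3, beta = 3; -3 ≤ 3  holds
C8: zeta − beta = -7 − 3 = -10  holds
C9: eps = delta = -2, not all different  fails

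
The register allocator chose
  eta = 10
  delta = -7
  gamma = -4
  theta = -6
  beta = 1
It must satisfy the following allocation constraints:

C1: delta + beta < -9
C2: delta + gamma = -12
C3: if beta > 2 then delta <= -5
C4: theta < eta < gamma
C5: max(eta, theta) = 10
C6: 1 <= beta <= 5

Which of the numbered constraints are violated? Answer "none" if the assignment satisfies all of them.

Violated: 1, 2, and 4.

C1: delta + beta = -7 + 1 = -6; -6 ≥ -9, bound -9 not met  no
C2: delta + gamma = -7 + (-4) = -11, not -12  no
C3: beta = 1, not > 2; antecedent false, conditional vacuously true  yes
C4: values -6, 10, -4; eta = 10 is not < gamma = -4  no
C5: max(10, -6) = 10  yes
C6: beta = 1 lies in [1, 5]  yes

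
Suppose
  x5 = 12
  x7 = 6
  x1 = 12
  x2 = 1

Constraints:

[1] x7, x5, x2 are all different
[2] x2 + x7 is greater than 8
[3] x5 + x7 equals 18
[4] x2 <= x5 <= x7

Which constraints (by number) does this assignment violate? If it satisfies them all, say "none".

No — constraints 2 and 4 are not satisfied.

[1] values 6, 12, 1 are pairwise distinct — satisfied.
[2] x2 + x7 = 1 + 6 = 7; 7 ≤ 8, bound 8 not met — violated.
[3] x5 + x7 = 12 + 6 = 18 — satisfied.
[4] values 1, 12, 6; x5 = 12 is not <= x7 = 6 — violated.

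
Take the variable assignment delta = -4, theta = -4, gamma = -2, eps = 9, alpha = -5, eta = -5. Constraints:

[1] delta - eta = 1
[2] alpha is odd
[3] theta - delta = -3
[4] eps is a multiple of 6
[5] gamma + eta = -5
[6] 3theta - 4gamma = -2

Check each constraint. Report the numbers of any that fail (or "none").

No — constraints 3, 4, 5, and 6 are not satisfied.

[1] delta - eta = -4 - (-5) = 1  OK
[2] alpha = -5 is odd  OK
[3] theta - delta = -4 - (-4) = 0, not -3  FAIL
[4] 9 = 6*1 + 3, so 6 does not divide 9  FAIL
[5] gamma + eta = -2 + (-5) = -7, not -5  FAIL
[6] 3theta - 4gamma = 3(-4) - 4(-2) = -4, not -2  FAIL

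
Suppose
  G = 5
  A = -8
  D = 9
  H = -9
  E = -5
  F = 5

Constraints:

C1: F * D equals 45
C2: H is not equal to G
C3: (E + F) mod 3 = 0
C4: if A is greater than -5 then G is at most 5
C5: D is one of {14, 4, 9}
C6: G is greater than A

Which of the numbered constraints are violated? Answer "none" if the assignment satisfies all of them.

C1: F * D = 5 * 9 = 45  holds
C2: H = -9, G = 5; distinct  holds
C3: E + F = 0; 0 mod 3 = 0  holds
C4: A = -8, not > -5; antecedent false, conditional vacuously true  holds
C5: D = 9 is in {14, 4, 9}  holds
C6: G = 5, A = -8; 5 > -8  holds

Yes — all constraints hold.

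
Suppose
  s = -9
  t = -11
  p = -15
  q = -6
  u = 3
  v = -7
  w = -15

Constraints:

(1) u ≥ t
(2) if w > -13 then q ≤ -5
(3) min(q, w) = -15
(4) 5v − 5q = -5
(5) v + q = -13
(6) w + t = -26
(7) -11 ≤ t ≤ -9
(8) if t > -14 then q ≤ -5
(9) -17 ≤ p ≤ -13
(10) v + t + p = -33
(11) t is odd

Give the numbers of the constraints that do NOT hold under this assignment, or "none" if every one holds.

No violations.

(1) u = 3, t = -11; 3 ≥ -11 — OK.
(2) w = -15, not > -13; antecedent false, conditional vacuously true — OK.
(3) min(-6, -15) = -15 — OK.
(4) 5v − 5q = 5(-7) − 5(-6) = -5 — OK.
(5) v + q = -7 + (-6) = -13 — OK.
(6) w + t = -15 + (-11) = -26 — OK.
(7) t = -11 lies in [-11, -9] — OK.
(8) t = -11 > -14, so we need q ≤ -5; q = -6 ≤ -5 — OK.
(9) p = -15 lies in [-17, -13] — OK.
(10) v + t + p = -7 + (-11) + (-15) = -33 — OK.
(11) t = -11 is odd — OK.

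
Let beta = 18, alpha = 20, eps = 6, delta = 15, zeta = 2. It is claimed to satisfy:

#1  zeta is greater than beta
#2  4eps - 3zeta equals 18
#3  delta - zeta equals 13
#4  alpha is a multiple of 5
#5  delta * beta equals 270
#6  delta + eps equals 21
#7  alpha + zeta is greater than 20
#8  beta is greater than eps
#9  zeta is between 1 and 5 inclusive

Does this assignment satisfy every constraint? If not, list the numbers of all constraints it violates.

No — constraint 1 is not satisfied.

#1 zeta = 2, beta = 18; 2 ≤ 18 (want >) — violated.
#2 4eps - 3zeta = 4(6) - 3(2) = 18 — OK.
#3 delta - zeta = 15 - 2 = 13 — OK.
#4 20 / 5 = 4, so 5 divides 20 — OK.
#5 delta * beta = 15 * 18 = 270 — OK.
#6 delta + eps = 15 + 6 = 21 — OK.
#7 alpha + zeta = 20 + 2 = 22; 22 > 20 — OK.
#8 beta = 18, eps = 6; 18 > 6 — OK.
#9 zeta = 2 lies in [1, 5] — OK.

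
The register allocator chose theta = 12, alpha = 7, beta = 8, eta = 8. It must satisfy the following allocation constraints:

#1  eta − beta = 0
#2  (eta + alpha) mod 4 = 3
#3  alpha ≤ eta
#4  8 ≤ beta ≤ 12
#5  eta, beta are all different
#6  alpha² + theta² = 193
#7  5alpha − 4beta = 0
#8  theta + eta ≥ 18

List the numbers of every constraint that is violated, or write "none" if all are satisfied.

#1 eta − beta = 8 − 8 = 0 — holds.
#2 eta + alpha = 15; 15 mod 4 = 3 — holds.
#3 alpha = 7, eta = 8; 7 ≤ 8 — holds.
#4 beta = 8 lies in [8, 12] — holds.
#5 eta = beta = 8, not all different — does not hold.
#6 alpha² + theta² = 7² + 12² = 49 + 144 = 193 — holds.
#7 5alpha − 4beta = 5(7) − 4(8) = 3, not 0 — does not hold.
#8 theta + eta = 12 + 8 = 20; 20 ≥ 18 — holds.

No — constraints 5 and 7 are not satisfied.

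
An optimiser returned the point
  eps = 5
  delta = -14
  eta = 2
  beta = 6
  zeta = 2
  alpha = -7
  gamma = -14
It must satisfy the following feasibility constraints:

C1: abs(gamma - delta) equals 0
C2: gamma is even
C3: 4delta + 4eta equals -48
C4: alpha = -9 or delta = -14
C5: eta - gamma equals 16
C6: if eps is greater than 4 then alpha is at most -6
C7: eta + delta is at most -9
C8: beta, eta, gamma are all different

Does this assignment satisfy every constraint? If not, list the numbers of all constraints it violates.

C1: abs(-14 - (-14)) = 0  yes
C2: gamma = -14 is even  yes
C3: 4delta + 4eta = 4(-14) + 4(2) = -48  yes
C4: alpha = -7 ≠ -9, but delta = -14 = -14 (second disjunct)  yes
C5: eta - gamma = 2 - (-14) = 16  yes
C6: eps = 5 > 4, so we need alpha ≤ -6; alpha = -7 ≤ -6  yes
C7: eta + delta = 2 + (-14) = -12; -12 ≤ -9  yes
C8: values 6, 2, -14 are pairwise distinct  yes

Yes — all constraints hold.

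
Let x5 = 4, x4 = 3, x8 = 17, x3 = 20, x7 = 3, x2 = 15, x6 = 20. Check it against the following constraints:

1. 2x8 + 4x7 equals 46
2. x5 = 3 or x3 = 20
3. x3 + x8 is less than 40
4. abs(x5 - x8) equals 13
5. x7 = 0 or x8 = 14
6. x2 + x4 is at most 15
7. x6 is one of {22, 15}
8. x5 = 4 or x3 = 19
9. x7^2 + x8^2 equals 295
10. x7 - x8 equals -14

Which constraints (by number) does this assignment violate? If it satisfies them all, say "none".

Constraints 5, 6, 7, and 9 are violated.

1. 2x8 + 4x7 = 2(17) + 4(3) = 46  true
2. x5 = 4 ≠ 3, but x3 = 20 = 20 (second disjunct)  true
3. x3 + x8 = 20 + 17 = 37; 37 < 40  true
4. abs(4 - 17) = 13  true
5. x7 = 3 ≠ 0 and x8 = 17 ≠ 14; both disjuncts false  false
6. x2 + x4 = 15 + 3 = 18; 18 > 15, bound 15 not met  false
7. x6 = 20 is not in {22, 15}  false
8. x5 = 4 = 4 (first disjunct)  true
9. x7^2 + x8^2 = 3^2 + 17^2 = 9 + 289 = 298, not 295  false
10. x7 - x8 = 3 - 17 = -14  true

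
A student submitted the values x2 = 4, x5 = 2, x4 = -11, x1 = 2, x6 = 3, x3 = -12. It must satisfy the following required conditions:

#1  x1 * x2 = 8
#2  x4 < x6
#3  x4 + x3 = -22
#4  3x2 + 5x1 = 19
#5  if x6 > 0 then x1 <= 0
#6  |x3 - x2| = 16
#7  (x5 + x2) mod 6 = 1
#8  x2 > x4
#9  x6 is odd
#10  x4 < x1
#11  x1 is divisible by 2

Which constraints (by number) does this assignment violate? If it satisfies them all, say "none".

Constraints 3, 4, 5, and 7 are violated.

#1 x1 * x2 = 2 * 4 = 8 — satisfied.
#2 x4 = -11, x6 = 3; -11 < 3 — satisfied.
#3 x4 + x3 = -11 + (-12) = -23, not -22 — violated.
#4 3x2 + 5x1 = 3(4) + 5(2) = 22, not 19 — violated.
#5 x6 = 3 > 0, so we need x1 ≤ 0; but x1 = 2 > 0 — violated.
#6 |-12 - 4| = 16 — satisfied.
#7 x5 + x2 = 6; 6 mod 6 = 0, not 1 — violated.
#8 x2 = 4, x4 = -11; 4 > -11 — satisfied.
#9 x6 = 3 is odd — satisfied.
#10 x4 = -11, x1 = 2; -11 < 2 — satisfied.
#11 2 / 2 = 1, so 2 divides 2 — satisfied.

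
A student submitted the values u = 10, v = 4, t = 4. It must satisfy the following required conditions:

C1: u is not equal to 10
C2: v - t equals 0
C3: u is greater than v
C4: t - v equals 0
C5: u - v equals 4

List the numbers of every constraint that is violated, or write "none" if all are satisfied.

C1: u = 10, but 10 is required to differ — fails.
C2: v - t = 4 - 4 = 0 — holds.
C3: u = 10, v = 4; 10 > 4 — holds.
C4: t - v = 4 - 4 = 0 — holds.
C5: u - v = 10 - 4 = 6, not 4 — fails.

The assignment fails constraints 1 and 5.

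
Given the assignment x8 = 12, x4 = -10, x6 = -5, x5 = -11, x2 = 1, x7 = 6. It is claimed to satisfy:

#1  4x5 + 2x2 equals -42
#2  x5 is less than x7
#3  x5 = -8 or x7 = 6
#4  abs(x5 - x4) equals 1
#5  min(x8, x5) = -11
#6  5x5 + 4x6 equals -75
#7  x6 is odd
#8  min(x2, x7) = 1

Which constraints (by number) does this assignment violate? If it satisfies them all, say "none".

#1 4x5 + 2x2 = 4(-11) + 2(1) = -42  OK
#2 x5 = -11, x7 = 6; -11 < 6  OK
#3 x5 = -11 ≠ -8, but x7 = 6 = 6 (second disjunct)  OK
#4 abs(-11 - (-10)) = 1  OK
#5 min(12, -11) = -11  OK
#6 5x5 + 4x6 = 5(-11) + 4(-5) = -75  OK
#7 x6 = -5 is odd  OK
#8 min(1, 6) = 1  OK

None — every constraint holds.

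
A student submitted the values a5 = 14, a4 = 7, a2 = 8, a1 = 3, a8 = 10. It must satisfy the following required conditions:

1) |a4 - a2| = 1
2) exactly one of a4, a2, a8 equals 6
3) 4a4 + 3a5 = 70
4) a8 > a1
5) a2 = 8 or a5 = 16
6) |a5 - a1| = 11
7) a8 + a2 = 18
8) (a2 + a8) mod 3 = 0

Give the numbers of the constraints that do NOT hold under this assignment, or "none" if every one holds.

The assignment fails constraint 2.

1) |7 - 8| = 1  ✓
2) a4=7, a2=8, a8=10; 0 of them equal 6, not exactly one  ✗
3) 4a4 + 3a5 = 4(7) + 3(14) = 70  ✓
4) a8 = 10, a1 = 3; 10 > 3  ✓
5) a2 = 8 = 8 (first disjunct)  ✓
6) |14 - 3| = 11  ✓
7) a8 + a2 = 10 + 8 = 18  ✓
8) a2 + a8 = 18; 18 mod 3 = 0  ✓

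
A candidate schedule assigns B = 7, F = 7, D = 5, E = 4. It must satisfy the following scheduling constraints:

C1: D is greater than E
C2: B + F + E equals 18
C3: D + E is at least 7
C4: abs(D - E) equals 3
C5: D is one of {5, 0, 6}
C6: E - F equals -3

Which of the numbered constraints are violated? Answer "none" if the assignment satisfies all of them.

The assignment fails constraint 4.

C1: D = 5, E = 4; 5 > 4 — OK.
C2: B + F + E = 7 + 7 + 4 = 18 — OK.
C3: D + E = 5 + 4 = 9; 9 ≥ 7 — OK.
C4: abs(5 - 4) = 1, not 3 — violated.
C5: D = 5 is in {5, 0, 6} — OK.
C6: E - F = 4 - 7 = -3 — OK.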